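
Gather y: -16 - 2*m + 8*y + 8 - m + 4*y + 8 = -3*m + 12*y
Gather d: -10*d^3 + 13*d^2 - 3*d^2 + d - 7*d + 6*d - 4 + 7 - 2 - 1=-10*d^3 + 10*d^2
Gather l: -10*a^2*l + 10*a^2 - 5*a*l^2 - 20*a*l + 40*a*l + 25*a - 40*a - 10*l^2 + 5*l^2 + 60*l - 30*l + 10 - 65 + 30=10*a^2 - 15*a + l^2*(-5*a - 5) + l*(-10*a^2 + 20*a + 30) - 25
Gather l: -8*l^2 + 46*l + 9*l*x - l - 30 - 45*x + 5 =-8*l^2 + l*(9*x + 45) - 45*x - 25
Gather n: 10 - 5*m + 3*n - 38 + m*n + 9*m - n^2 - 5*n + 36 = 4*m - n^2 + n*(m - 2) + 8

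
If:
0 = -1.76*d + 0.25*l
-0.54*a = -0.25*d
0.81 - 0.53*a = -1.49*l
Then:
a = -0.04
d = -0.08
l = -0.56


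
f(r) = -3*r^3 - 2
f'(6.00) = -324.00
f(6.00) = -650.00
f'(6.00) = -324.00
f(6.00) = -650.00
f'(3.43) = -105.88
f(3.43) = -123.06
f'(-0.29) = -0.76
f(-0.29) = -1.93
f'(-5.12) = -235.93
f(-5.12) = 400.65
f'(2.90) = -75.69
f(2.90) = -75.17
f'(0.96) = -8.29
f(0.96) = -4.65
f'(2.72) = -66.59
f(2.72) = -62.37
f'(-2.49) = -55.80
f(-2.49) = 44.31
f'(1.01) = -9.18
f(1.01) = -5.09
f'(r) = -9*r^2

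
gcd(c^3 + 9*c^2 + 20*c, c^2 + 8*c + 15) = c + 5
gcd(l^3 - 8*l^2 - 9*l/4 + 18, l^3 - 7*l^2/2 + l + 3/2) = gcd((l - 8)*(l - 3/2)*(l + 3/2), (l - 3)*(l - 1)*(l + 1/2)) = 1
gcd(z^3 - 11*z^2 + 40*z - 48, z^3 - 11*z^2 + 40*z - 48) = z^3 - 11*z^2 + 40*z - 48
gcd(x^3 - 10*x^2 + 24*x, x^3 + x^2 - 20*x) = x^2 - 4*x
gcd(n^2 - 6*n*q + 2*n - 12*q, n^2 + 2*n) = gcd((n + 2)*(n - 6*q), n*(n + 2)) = n + 2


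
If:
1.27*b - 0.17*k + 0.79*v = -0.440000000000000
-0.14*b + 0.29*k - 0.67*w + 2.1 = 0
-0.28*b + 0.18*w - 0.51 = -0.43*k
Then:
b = 16.2047619047619*w - 50.0428571428571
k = 10.1333333333333*w - 31.4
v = 73.1347197106691 - 23.8701024713683*w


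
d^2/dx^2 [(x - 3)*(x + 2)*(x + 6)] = 6*x + 10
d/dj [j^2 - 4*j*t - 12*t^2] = 2*j - 4*t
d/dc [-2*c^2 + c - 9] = 1 - 4*c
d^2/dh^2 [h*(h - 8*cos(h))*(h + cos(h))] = 7*h^2*cos(h) + 28*h*sin(h) + 16*h*cos(2*h) + 6*h + 16*sin(2*h) - 14*cos(h)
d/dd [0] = 0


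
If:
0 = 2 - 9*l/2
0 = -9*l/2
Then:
No Solution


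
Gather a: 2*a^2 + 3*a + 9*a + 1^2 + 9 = 2*a^2 + 12*a + 10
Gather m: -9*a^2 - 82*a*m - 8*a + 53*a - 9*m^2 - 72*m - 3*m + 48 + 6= -9*a^2 + 45*a - 9*m^2 + m*(-82*a - 75) + 54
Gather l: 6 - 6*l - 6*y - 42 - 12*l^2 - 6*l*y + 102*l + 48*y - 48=-12*l^2 + l*(96 - 6*y) + 42*y - 84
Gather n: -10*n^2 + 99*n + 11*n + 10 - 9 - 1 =-10*n^2 + 110*n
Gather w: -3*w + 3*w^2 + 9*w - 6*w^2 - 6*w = -3*w^2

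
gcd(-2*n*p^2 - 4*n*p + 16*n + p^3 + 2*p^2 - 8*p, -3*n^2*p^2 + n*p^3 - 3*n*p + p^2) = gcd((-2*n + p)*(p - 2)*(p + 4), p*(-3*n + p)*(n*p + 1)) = 1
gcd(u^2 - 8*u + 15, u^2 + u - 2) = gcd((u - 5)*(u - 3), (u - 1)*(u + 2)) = 1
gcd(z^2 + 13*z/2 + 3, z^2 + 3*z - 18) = z + 6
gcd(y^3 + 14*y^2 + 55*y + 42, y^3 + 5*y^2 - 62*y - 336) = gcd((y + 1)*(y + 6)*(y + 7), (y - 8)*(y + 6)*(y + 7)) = y^2 + 13*y + 42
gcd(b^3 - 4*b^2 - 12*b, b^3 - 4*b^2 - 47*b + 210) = b - 6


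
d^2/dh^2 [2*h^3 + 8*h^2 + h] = 12*h + 16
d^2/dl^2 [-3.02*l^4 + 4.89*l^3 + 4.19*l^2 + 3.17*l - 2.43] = -36.24*l^2 + 29.34*l + 8.38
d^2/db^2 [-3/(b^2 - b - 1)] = 6*(-b^2 + b + (2*b - 1)^2 + 1)/(-b^2 + b + 1)^3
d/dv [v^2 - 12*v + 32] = 2*v - 12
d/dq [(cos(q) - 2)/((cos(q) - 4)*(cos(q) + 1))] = (cos(q)^2 - 4*cos(q) + 10)*sin(q)/((cos(q) - 4)^2*(cos(q) + 1)^2)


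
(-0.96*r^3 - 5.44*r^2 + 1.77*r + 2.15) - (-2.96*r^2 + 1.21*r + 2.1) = -0.96*r^3 - 2.48*r^2 + 0.56*r + 0.0499999999999998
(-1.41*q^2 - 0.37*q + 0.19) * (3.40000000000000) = -4.794*q^2 - 1.258*q + 0.646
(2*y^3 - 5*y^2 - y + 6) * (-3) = -6*y^3 + 15*y^2 + 3*y - 18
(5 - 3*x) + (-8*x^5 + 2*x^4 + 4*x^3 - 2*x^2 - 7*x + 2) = -8*x^5 + 2*x^4 + 4*x^3 - 2*x^2 - 10*x + 7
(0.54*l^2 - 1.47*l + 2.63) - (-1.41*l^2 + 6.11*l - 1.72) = 1.95*l^2 - 7.58*l + 4.35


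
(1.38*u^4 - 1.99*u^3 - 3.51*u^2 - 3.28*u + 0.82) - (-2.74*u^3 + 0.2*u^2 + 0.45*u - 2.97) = 1.38*u^4 + 0.75*u^3 - 3.71*u^2 - 3.73*u + 3.79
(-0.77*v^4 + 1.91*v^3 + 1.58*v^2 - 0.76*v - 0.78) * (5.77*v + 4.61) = -4.4429*v^5 + 7.471*v^4 + 17.9217*v^3 + 2.8986*v^2 - 8.0042*v - 3.5958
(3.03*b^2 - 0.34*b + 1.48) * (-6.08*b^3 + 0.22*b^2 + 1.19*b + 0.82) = -18.4224*b^5 + 2.7338*b^4 - 5.4675*b^3 + 2.4056*b^2 + 1.4824*b + 1.2136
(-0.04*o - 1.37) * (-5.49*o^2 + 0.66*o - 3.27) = 0.2196*o^3 + 7.4949*o^2 - 0.7734*o + 4.4799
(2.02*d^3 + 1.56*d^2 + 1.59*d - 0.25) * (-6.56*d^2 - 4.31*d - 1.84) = -13.2512*d^5 - 18.9398*d^4 - 20.8708*d^3 - 8.0833*d^2 - 1.8481*d + 0.46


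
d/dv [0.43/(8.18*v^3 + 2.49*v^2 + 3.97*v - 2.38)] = (-10.5522*v^2 - 2.1414*v - 1.7071)/(8.18*v^3 + 2.49*v^2 + 3.97*v - 2.38)^2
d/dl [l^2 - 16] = 2*l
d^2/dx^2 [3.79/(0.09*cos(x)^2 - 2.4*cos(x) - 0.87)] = (0.122796*(1 - cos(x)^2)^2 - 2.45592*cos(x)^3 + 23.078826*cos(x)^2 - 3.00168*cos(x) - 44.37711)/(-0.09*cos(x)^2 + 2.4*cos(x) + 0.87)^3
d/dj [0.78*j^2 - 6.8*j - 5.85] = 1.56*j - 6.8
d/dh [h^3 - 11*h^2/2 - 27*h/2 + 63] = 3*h^2 - 11*h - 27/2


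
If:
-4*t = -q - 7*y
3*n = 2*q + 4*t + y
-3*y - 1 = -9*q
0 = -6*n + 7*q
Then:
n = 56/423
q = 16/141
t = 23/564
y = 1/141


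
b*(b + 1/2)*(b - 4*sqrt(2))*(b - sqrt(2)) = b^4 - 5*sqrt(2)*b^3 + b^3/2 - 5*sqrt(2)*b^2/2 + 8*b^2 + 4*b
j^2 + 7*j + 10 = (j + 2)*(j + 5)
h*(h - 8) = h^2 - 8*h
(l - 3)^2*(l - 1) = l^3 - 7*l^2 + 15*l - 9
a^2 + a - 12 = (a - 3)*(a + 4)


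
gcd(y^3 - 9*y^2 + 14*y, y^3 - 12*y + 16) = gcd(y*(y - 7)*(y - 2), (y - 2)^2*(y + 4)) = y - 2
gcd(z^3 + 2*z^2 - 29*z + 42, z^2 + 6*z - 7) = z + 7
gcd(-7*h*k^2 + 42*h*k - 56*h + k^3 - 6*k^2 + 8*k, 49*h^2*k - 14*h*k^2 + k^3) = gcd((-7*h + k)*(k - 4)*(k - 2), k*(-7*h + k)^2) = 7*h - k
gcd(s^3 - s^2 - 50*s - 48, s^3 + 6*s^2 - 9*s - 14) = s + 1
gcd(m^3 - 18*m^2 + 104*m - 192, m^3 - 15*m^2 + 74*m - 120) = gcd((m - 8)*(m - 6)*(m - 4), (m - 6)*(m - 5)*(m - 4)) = m^2 - 10*m + 24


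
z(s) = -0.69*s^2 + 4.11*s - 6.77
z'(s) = 4.11 - 1.38*s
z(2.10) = -1.18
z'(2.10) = 1.21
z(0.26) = -5.75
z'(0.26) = 3.75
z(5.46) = -4.90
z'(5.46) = -3.42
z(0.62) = -4.49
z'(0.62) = 3.25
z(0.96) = -3.46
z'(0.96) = 2.79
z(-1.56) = -14.86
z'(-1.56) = 6.26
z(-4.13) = -35.51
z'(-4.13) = 9.81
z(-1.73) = -15.95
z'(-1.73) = 6.50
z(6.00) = -6.95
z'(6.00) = -4.17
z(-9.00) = -99.65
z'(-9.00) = 16.53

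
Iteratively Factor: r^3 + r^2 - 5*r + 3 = (r + 3)*(r^2 - 2*r + 1) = (r - 1)*(r + 3)*(r - 1)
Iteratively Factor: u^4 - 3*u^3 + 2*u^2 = (u)*(u^3 - 3*u^2 + 2*u) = u*(u - 1)*(u^2 - 2*u) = u*(u - 2)*(u - 1)*(u)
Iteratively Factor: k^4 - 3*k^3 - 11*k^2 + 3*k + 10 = (k - 1)*(k^3 - 2*k^2 - 13*k - 10) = (k - 5)*(k - 1)*(k^2 + 3*k + 2) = (k - 5)*(k - 1)*(k + 1)*(k + 2)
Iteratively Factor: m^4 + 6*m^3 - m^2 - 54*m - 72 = (m + 4)*(m^3 + 2*m^2 - 9*m - 18) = (m - 3)*(m + 4)*(m^2 + 5*m + 6) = (m - 3)*(m + 2)*(m + 4)*(m + 3)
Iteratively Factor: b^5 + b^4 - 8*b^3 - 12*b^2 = (b + 2)*(b^4 - b^3 - 6*b^2) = b*(b + 2)*(b^3 - b^2 - 6*b) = b*(b + 2)^2*(b^2 - 3*b) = b^2*(b + 2)^2*(b - 3)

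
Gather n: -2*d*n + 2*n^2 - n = 2*n^2 + n*(-2*d - 1)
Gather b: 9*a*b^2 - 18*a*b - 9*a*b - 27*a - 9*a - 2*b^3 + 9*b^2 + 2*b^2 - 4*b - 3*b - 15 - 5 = -36*a - 2*b^3 + b^2*(9*a + 11) + b*(-27*a - 7) - 20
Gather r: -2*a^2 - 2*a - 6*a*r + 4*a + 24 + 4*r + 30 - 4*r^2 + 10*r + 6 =-2*a^2 + 2*a - 4*r^2 + r*(14 - 6*a) + 60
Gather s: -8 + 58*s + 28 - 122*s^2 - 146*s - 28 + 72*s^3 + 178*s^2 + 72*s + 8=72*s^3 + 56*s^2 - 16*s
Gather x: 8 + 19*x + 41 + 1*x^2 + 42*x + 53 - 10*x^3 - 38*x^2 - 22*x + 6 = -10*x^3 - 37*x^2 + 39*x + 108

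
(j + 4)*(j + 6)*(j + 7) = j^3 + 17*j^2 + 94*j + 168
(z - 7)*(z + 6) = z^2 - z - 42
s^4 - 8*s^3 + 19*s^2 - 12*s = s*(s - 4)*(s - 3)*(s - 1)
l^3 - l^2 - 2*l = l*(l - 2)*(l + 1)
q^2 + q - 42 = (q - 6)*(q + 7)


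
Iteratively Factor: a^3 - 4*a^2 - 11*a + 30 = (a + 3)*(a^2 - 7*a + 10) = (a - 2)*(a + 3)*(a - 5)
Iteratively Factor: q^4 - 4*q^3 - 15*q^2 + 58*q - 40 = (q - 2)*(q^3 - 2*q^2 - 19*q + 20) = (q - 2)*(q + 4)*(q^2 - 6*q + 5) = (q - 5)*(q - 2)*(q + 4)*(q - 1)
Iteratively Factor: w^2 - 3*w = (w)*(w - 3)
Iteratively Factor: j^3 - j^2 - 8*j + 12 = (j - 2)*(j^2 + j - 6) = (j - 2)*(j + 3)*(j - 2)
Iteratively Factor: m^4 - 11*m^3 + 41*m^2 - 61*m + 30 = (m - 1)*(m^3 - 10*m^2 + 31*m - 30) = (m - 3)*(m - 1)*(m^2 - 7*m + 10) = (m - 5)*(m - 3)*(m - 1)*(m - 2)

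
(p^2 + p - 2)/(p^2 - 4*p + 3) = (p + 2)/(p - 3)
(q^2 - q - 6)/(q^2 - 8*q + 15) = (q + 2)/(q - 5)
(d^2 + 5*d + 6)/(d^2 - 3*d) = (d^2 + 5*d + 6)/(d*(d - 3))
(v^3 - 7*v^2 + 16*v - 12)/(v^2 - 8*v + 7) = (v^3 - 7*v^2 + 16*v - 12)/(v^2 - 8*v + 7)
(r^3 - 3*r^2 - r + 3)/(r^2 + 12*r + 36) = (r^3 - 3*r^2 - r + 3)/(r^2 + 12*r + 36)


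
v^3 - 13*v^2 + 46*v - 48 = (v - 8)*(v - 3)*(v - 2)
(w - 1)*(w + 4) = w^2 + 3*w - 4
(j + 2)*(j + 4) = j^2 + 6*j + 8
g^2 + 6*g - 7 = (g - 1)*(g + 7)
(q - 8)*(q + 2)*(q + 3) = q^3 - 3*q^2 - 34*q - 48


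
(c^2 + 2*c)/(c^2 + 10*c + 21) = c*(c + 2)/(c^2 + 10*c + 21)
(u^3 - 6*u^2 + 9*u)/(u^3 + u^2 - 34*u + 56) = u*(u^2 - 6*u + 9)/(u^3 + u^2 - 34*u + 56)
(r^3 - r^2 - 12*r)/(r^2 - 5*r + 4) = r*(r + 3)/(r - 1)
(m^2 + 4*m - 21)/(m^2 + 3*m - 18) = (m + 7)/(m + 6)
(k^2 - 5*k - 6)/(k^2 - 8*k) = (k^2 - 5*k - 6)/(k*(k - 8))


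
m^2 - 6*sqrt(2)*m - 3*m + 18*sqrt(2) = (m - 3)*(m - 6*sqrt(2))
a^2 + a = a*(a + 1)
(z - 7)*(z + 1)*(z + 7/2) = z^3 - 5*z^2/2 - 28*z - 49/2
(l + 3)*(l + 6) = l^2 + 9*l + 18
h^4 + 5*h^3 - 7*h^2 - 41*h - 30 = (h - 3)*(h + 1)*(h + 2)*(h + 5)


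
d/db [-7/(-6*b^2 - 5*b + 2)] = 7*(-12*b - 5)/(6*b^2 + 5*b - 2)^2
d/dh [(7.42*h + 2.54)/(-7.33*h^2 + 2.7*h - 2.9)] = (54.3886*h^2 + 37.2364*h - 28.376)/(53.7289*h^4 - 39.582*h^3 + 49.804*h^2 - 15.66*h + 8.41)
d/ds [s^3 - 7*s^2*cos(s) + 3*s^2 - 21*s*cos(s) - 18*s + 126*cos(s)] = 7*s^2*sin(s) + 3*s^2 + 21*s*sin(s) - 14*s*cos(s) + 6*s - 126*sin(s) - 21*cos(s) - 18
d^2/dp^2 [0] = 0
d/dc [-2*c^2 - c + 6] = -4*c - 1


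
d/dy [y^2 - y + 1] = 2*y - 1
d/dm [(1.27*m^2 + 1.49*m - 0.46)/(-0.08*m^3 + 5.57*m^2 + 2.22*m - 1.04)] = (0.1016*m^4 + 0.2384*m^3 - 5.5903*m^2 + 2.4828*m - 0.5284)/(0.0064*m^6 - 0.8912*m^5 + 30.6697*m^4 + 24.8972*m^3 - 6.6572*m^2 - 4.6176*m + 1.0816)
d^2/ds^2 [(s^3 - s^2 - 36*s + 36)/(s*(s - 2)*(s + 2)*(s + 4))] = 2*(s^9 - 3*s^8 - 216*s^7 - 684*s^6 + 960*s^5 + 1968*s^4 - 8320*s^3 - 5184*s^2 + 6912*s + 9216)/(s^3*(s^9 + 12*s^8 + 36*s^7 - 80*s^6 - 528*s^5 - 192*s^4 + 2240*s^3 + 2304*s^2 - 3072*s - 4096))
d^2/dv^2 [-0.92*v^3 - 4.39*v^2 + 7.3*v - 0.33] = -5.52*v - 8.78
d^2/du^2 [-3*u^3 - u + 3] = -18*u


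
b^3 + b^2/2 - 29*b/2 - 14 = (b - 4)*(b + 1)*(b + 7/2)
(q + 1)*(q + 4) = q^2 + 5*q + 4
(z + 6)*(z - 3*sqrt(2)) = z^2 - 3*sqrt(2)*z + 6*z - 18*sqrt(2)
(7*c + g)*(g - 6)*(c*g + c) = 7*c^2*g^2 - 35*c^2*g - 42*c^2 + c*g^3 - 5*c*g^2 - 6*c*g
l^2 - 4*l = l*(l - 4)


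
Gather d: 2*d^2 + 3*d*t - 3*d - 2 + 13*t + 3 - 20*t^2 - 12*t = 2*d^2 + d*(3*t - 3) - 20*t^2 + t + 1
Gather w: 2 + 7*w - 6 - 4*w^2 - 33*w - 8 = -4*w^2 - 26*w - 12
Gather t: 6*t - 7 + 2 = 6*t - 5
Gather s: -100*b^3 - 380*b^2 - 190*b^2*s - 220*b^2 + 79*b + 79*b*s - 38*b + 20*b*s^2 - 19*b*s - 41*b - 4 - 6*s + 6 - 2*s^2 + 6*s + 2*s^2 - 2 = -100*b^3 - 600*b^2 + 20*b*s^2 + s*(-190*b^2 + 60*b)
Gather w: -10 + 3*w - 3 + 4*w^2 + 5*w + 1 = 4*w^2 + 8*w - 12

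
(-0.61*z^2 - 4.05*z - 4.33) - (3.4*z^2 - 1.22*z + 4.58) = -4.01*z^2 - 2.83*z - 8.91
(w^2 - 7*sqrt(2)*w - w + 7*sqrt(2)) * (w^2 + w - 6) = w^4 - 7*sqrt(2)*w^3 - 7*w^2 + 6*w + 49*sqrt(2)*w - 42*sqrt(2)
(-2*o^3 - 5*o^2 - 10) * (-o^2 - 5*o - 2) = 2*o^5 + 15*o^4 + 29*o^3 + 20*o^2 + 50*o + 20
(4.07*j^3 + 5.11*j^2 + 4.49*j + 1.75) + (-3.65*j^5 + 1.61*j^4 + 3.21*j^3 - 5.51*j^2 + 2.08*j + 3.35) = -3.65*j^5 + 1.61*j^4 + 7.28*j^3 - 0.399999999999999*j^2 + 6.57*j + 5.1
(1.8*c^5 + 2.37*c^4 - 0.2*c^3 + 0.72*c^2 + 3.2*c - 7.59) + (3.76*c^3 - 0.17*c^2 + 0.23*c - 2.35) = 1.8*c^5 + 2.37*c^4 + 3.56*c^3 + 0.55*c^2 + 3.43*c - 9.94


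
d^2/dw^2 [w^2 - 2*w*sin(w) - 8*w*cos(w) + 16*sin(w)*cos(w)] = 2*w*sin(w) + 8*w*cos(w) + 16*sin(w) - 32*sin(2*w) - 4*cos(w) + 2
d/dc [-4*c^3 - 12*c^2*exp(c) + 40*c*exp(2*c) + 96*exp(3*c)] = -12*c^2*exp(c) - 12*c^2 + 80*c*exp(2*c) - 24*c*exp(c) + 288*exp(3*c) + 40*exp(2*c)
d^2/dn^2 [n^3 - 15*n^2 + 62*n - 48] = 6*n - 30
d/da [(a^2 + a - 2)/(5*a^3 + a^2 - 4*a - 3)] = ((2*a + 1)*(5*a^3 + a^2 - 4*a - 3) - (a^2 + a - 2)*(15*a^2 + 2*a - 4))/(5*a^3 + a^2 - 4*a - 3)^2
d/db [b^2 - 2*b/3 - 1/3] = 2*b - 2/3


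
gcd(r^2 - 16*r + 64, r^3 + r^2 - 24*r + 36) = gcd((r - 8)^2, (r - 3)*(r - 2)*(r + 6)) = 1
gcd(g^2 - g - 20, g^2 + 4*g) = g + 4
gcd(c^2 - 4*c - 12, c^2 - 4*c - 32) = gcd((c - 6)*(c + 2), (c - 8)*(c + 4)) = 1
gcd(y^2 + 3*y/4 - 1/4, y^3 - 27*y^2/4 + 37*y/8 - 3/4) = y - 1/4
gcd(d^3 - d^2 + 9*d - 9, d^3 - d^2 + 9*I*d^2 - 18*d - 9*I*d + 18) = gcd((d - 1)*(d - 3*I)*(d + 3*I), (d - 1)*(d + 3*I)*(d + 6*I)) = d^2 + d*(-1 + 3*I) - 3*I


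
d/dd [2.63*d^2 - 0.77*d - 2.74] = 5.26*d - 0.77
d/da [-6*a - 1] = -6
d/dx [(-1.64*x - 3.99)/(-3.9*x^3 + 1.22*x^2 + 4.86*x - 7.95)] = (-12.792*x^3 - 44.6822*x^2 + 9.7356*x + 32.4294)/(15.21*x^6 - 9.516*x^5 - 36.4196*x^4 + 73.8684*x^3 + 4.2216*x^2 - 77.274*x + 63.2025)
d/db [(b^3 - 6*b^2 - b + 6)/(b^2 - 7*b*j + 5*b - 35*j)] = (-(2*b - 7*j + 5)*(b^3 - 6*b^2 - b + 6) + (3*b^2 - 12*b - 1)*(b^2 - 7*b*j + 5*b - 35*j))/(b^2 - 7*b*j + 5*b - 35*j)^2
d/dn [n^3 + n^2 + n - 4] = 3*n^2 + 2*n + 1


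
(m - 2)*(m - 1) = m^2 - 3*m + 2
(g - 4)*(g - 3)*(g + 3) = g^3 - 4*g^2 - 9*g + 36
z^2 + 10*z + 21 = (z + 3)*(z + 7)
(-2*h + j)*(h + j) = -2*h^2 - h*j + j^2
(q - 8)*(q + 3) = q^2 - 5*q - 24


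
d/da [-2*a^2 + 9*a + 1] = 9 - 4*a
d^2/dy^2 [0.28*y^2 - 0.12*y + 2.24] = 0.560000000000000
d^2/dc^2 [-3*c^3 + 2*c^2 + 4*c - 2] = 4 - 18*c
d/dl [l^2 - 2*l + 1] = 2*l - 2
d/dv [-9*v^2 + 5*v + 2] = 5 - 18*v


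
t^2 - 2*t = t*(t - 2)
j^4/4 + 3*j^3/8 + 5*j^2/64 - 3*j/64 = j*(j/4 + 1/4)*(j - 1/4)*(j + 3/4)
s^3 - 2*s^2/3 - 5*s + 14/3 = (s - 2)*(s - 1)*(s + 7/3)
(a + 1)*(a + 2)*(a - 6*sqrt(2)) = a^3 - 6*sqrt(2)*a^2 + 3*a^2 - 18*sqrt(2)*a + 2*a - 12*sqrt(2)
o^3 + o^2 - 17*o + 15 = (o - 3)*(o - 1)*(o + 5)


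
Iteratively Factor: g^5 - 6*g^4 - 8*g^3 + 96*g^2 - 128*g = (g - 2)*(g^4 - 4*g^3 - 16*g^2 + 64*g) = g*(g - 2)*(g^3 - 4*g^2 - 16*g + 64) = g*(g - 2)*(g + 4)*(g^2 - 8*g + 16) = g*(g - 4)*(g - 2)*(g + 4)*(g - 4)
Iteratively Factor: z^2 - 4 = (z + 2)*(z - 2)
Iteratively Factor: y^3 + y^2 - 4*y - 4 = (y + 2)*(y^2 - y - 2) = (y - 2)*(y + 2)*(y + 1)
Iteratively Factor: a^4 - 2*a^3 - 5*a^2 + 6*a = (a - 3)*(a^3 + a^2 - 2*a) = (a - 3)*(a + 2)*(a^2 - a) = (a - 3)*(a - 1)*(a + 2)*(a)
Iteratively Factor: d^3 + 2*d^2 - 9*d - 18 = (d + 3)*(d^2 - d - 6) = (d - 3)*(d + 3)*(d + 2)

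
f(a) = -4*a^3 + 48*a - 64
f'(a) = 48 - 12*a^2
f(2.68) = -12.36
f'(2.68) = -38.19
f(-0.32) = -79.23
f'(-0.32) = 46.77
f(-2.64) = -117.12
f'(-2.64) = -35.64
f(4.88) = -294.62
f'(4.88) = -237.77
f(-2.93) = -104.02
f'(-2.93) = -55.02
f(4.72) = -258.06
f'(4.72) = -219.34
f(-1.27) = -116.77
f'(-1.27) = 28.65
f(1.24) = -12.11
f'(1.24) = 29.55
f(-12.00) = 6272.00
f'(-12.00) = -1680.00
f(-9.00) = 2420.00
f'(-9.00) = -924.00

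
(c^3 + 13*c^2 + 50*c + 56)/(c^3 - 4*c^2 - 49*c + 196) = (c^2 + 6*c + 8)/(c^2 - 11*c + 28)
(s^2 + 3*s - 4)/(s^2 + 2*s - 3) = (s + 4)/(s + 3)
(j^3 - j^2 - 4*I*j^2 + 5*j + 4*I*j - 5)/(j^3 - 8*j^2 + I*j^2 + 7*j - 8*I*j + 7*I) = (j - 5*I)/(j - 7)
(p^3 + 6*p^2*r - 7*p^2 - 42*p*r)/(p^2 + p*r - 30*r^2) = p*(p - 7)/(p - 5*r)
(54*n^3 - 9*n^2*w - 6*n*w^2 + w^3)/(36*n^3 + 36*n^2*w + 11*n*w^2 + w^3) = (18*n^2 - 9*n*w + w^2)/(12*n^2 + 8*n*w + w^2)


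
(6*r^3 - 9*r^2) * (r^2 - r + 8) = 6*r^5 - 15*r^4 + 57*r^3 - 72*r^2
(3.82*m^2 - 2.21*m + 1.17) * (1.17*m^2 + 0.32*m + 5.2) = 4.4694*m^4 - 1.3633*m^3 + 20.5257*m^2 - 11.1176*m + 6.084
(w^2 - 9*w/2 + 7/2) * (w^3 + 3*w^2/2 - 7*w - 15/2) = w^5 - 3*w^4 - 41*w^3/4 + 117*w^2/4 + 37*w/4 - 105/4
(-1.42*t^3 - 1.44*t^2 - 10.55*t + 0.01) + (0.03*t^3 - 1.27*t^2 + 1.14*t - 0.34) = -1.39*t^3 - 2.71*t^2 - 9.41*t - 0.33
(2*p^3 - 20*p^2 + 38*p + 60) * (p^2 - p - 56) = 2*p^5 - 22*p^4 - 54*p^3 + 1142*p^2 - 2188*p - 3360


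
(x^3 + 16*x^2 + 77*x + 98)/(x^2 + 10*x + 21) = (x^2 + 9*x + 14)/(x + 3)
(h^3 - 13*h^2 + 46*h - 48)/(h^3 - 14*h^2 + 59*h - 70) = (h^2 - 11*h + 24)/(h^2 - 12*h + 35)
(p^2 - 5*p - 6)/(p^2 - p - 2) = (p - 6)/(p - 2)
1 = 1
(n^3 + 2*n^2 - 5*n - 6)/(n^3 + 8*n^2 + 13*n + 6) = (n^2 + n - 6)/(n^2 + 7*n + 6)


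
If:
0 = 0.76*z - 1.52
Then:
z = 2.00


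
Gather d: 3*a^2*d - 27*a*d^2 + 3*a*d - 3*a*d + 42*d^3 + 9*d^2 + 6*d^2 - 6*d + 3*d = 42*d^3 + d^2*(15 - 27*a) + d*(3*a^2 - 3)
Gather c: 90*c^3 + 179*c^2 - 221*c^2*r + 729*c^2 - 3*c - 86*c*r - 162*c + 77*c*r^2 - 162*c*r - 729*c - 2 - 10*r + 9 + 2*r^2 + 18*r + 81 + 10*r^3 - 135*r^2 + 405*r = 90*c^3 + c^2*(908 - 221*r) + c*(77*r^2 - 248*r - 894) + 10*r^3 - 133*r^2 + 413*r + 88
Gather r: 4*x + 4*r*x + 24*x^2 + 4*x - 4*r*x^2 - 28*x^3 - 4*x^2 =r*(-4*x^2 + 4*x) - 28*x^3 + 20*x^2 + 8*x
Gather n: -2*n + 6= 6 - 2*n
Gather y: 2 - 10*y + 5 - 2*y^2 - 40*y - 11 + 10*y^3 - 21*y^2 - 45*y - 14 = 10*y^3 - 23*y^2 - 95*y - 18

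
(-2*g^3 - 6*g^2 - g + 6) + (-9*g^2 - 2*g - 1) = -2*g^3 - 15*g^2 - 3*g + 5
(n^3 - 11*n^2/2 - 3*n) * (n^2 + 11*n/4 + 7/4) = n^5 - 11*n^4/4 - 131*n^3/8 - 143*n^2/8 - 21*n/4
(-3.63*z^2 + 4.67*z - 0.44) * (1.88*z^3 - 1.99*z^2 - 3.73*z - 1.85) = -6.8244*z^5 + 16.0033*z^4 + 3.4194*z^3 - 9.828*z^2 - 6.9983*z + 0.814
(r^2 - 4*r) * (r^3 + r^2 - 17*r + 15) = r^5 - 3*r^4 - 21*r^3 + 83*r^2 - 60*r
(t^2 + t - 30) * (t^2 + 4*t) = t^4 + 5*t^3 - 26*t^2 - 120*t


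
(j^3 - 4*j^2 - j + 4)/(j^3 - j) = (j - 4)/j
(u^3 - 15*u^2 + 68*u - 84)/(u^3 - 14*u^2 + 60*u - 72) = (u - 7)/(u - 6)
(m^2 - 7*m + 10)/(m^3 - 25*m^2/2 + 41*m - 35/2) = 2*(m - 2)/(2*m^2 - 15*m + 7)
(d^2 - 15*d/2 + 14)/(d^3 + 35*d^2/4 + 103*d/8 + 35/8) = 4*(2*d^2 - 15*d + 28)/(8*d^3 + 70*d^2 + 103*d + 35)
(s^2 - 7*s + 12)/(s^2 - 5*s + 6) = (s - 4)/(s - 2)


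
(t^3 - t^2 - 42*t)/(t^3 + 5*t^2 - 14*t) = (t^2 - t - 42)/(t^2 + 5*t - 14)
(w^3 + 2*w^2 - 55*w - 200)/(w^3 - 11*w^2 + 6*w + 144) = (w^2 + 10*w + 25)/(w^2 - 3*w - 18)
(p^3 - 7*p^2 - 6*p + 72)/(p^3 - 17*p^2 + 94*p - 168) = (p + 3)/(p - 7)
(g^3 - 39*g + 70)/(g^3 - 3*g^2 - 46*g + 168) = (g^2 - 7*g + 10)/(g^2 - 10*g + 24)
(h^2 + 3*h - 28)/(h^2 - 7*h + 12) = (h + 7)/(h - 3)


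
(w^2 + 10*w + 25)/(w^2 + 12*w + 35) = (w + 5)/(w + 7)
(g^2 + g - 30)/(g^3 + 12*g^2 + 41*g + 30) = (g - 5)/(g^2 + 6*g + 5)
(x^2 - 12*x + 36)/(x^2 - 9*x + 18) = (x - 6)/(x - 3)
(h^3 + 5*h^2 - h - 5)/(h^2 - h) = h + 6 + 5/h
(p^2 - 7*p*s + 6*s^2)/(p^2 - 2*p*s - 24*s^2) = (p - s)/(p + 4*s)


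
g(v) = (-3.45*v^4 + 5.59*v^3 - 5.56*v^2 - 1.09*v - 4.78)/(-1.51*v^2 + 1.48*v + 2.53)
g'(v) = (3.02*v - 1.48)*(-3.45*v^4 + 5.59*v^3 - 5.56*v^2 - 1.09*v - 4.78)/(-1.51*v^2 + 1.48*v + 2.53)^2 + (-13.8*v^3 + 16.77*v^2 - 11.12*v - 1.09)/(-1.51*v^2 + 1.48*v + 2.53)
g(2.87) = 27.50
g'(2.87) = 4.15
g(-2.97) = 30.65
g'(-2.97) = -14.56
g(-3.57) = 40.30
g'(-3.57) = -17.55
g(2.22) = 35.20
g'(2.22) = -55.20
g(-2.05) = 19.71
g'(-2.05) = -8.74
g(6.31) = 89.07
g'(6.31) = 27.05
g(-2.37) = 22.91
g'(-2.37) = -11.13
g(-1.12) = 23.31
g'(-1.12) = 60.24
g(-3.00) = 31.09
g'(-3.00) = -14.72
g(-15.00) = 541.88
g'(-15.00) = -70.02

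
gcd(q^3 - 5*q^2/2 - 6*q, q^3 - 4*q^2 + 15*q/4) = q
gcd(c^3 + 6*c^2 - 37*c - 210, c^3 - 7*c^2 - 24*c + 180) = c^2 - c - 30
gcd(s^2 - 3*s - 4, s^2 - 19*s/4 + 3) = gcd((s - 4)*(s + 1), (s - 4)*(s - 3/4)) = s - 4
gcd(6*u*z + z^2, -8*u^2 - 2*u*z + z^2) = 1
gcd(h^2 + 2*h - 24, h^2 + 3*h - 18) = h + 6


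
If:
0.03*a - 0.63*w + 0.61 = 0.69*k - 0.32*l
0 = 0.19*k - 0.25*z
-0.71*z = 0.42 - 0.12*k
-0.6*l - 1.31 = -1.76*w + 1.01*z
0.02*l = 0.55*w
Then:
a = -33.35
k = -1.00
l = -1.01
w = -0.04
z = -0.76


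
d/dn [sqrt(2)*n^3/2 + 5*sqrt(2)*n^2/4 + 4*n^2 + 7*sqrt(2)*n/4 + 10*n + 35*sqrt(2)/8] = 3*sqrt(2)*n^2/2 + 5*sqrt(2)*n/2 + 8*n + 7*sqrt(2)/4 + 10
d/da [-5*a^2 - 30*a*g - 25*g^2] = -10*a - 30*g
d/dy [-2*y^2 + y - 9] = 1 - 4*y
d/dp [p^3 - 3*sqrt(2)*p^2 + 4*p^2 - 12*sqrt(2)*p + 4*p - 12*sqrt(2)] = 3*p^2 - 6*sqrt(2)*p + 8*p - 12*sqrt(2) + 4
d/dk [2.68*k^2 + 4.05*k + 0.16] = 5.36*k + 4.05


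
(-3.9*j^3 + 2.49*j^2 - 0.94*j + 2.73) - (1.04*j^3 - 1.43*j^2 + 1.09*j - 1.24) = -4.94*j^3 + 3.92*j^2 - 2.03*j + 3.97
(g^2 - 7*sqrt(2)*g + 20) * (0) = 0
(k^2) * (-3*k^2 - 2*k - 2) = -3*k^4 - 2*k^3 - 2*k^2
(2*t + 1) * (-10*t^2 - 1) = -20*t^3 - 10*t^2 - 2*t - 1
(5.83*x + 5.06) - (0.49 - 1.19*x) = 7.02*x + 4.57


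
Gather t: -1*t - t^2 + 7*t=-t^2 + 6*t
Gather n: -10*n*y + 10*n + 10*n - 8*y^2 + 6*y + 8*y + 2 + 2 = n*(20 - 10*y) - 8*y^2 + 14*y + 4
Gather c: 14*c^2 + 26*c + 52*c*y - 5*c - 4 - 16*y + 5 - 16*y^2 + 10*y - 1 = 14*c^2 + c*(52*y + 21) - 16*y^2 - 6*y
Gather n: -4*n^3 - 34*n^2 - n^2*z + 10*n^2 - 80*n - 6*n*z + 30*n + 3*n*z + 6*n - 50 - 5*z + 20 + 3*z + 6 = -4*n^3 + n^2*(-z - 24) + n*(-3*z - 44) - 2*z - 24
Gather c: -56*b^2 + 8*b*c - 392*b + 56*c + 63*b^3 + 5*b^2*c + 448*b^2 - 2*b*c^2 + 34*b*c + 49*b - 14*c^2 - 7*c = 63*b^3 + 392*b^2 - 343*b + c^2*(-2*b - 14) + c*(5*b^2 + 42*b + 49)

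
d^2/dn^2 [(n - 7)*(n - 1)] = 2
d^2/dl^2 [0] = 0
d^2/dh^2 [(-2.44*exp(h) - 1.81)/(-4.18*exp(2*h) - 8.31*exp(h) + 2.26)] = (42.6326559999999*exp(4*h) + 41.7448239999999*exp(3*h) + 326.916546*exp(2*h) + 239.211037*exp(h) + 46.45543)*exp(h)/(73.034632*exp(6*h) + 435.586932*exp(5*h) + 747.500622*exp(4*h) + 102.838743*exp(3*h) - 404.151054*exp(2*h) + 127.332468*exp(h) - 11.543176)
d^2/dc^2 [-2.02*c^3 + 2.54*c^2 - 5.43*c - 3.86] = 5.08 - 12.12*c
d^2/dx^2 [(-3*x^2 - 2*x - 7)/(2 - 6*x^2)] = 6*(3*x^3 + 36*x^2 + 3*x + 4)/(27*x^6 - 27*x^4 + 9*x^2 - 1)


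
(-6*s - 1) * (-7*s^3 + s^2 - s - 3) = 42*s^4 + s^3 + 5*s^2 + 19*s + 3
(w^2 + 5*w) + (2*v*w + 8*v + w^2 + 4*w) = 2*v*w + 8*v + 2*w^2 + 9*w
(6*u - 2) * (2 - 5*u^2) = -30*u^3 + 10*u^2 + 12*u - 4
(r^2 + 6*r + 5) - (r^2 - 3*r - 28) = 9*r + 33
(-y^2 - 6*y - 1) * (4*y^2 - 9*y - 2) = -4*y^4 - 15*y^3 + 52*y^2 + 21*y + 2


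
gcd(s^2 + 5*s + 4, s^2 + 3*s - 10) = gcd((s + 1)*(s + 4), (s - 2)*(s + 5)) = 1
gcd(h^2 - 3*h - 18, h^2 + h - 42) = h - 6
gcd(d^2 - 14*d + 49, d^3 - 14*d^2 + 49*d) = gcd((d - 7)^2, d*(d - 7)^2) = d^2 - 14*d + 49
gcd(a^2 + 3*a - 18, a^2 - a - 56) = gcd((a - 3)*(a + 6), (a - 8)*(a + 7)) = 1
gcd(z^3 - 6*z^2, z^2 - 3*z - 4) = 1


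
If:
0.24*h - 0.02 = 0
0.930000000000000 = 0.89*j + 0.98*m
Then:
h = 0.08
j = 1.04494382022472 - 1.10112359550562*m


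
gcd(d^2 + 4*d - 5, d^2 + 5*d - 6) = d - 1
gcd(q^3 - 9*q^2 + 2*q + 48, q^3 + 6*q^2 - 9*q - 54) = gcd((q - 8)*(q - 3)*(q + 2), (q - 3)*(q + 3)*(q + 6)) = q - 3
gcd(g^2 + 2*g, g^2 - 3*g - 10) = g + 2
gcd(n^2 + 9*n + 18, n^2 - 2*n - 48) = n + 6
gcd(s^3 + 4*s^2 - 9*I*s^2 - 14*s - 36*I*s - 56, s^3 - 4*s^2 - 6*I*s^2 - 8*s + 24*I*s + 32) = s - 2*I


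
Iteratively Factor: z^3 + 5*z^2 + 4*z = (z)*(z^2 + 5*z + 4) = z*(z + 4)*(z + 1)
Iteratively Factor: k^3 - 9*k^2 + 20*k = (k - 4)*(k^2 - 5*k) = k*(k - 4)*(k - 5)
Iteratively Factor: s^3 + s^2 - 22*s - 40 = (s + 4)*(s^2 - 3*s - 10) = (s + 2)*(s + 4)*(s - 5)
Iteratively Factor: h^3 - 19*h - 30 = (h - 5)*(h^2 + 5*h + 6) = (h - 5)*(h + 2)*(h + 3)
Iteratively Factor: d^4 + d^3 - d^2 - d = (d + 1)*(d^3 - d) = (d - 1)*(d + 1)*(d^2 + d) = (d - 1)*(d + 1)^2*(d)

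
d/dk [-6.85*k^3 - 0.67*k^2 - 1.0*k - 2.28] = -20.55*k^2 - 1.34*k - 1.0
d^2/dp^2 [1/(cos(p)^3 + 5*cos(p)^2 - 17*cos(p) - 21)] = ((-65*cos(p) + 40*cos(2*p) + 9*cos(3*p))*(cos(p)^3 + 5*cos(p)^2 - 17*cos(p) - 21)/4 + 2*(3*cos(p)^2 + 10*cos(p) - 17)^2*sin(p)^2)/(cos(p)^3 + 5*cos(p)^2 - 17*cos(p) - 21)^3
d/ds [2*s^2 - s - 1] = 4*s - 1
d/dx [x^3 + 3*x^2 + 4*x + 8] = 3*x^2 + 6*x + 4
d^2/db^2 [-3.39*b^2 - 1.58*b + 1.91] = -6.78000000000000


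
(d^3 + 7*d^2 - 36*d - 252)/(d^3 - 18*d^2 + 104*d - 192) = (d^2 + 13*d + 42)/(d^2 - 12*d + 32)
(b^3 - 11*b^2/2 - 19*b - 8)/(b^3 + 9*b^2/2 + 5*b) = (2*b^2 - 15*b - 8)/(b*(2*b + 5))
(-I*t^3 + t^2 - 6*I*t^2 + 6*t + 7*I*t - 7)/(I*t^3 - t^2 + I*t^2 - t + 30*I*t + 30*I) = (-t^3 - t^2*(6 + I) + t*(7 - 6*I) + 7*I)/(t^3 + t^2*(1 + I) + t*(30 + I) + 30)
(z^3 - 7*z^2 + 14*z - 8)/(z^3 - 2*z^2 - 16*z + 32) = (z - 1)/(z + 4)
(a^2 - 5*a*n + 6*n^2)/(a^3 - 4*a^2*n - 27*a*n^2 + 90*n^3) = (a - 2*n)/(a^2 - a*n - 30*n^2)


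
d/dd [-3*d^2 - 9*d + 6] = -6*d - 9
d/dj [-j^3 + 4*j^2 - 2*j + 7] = -3*j^2 + 8*j - 2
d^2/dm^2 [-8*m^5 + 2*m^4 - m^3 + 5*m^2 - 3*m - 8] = -160*m^3 + 24*m^2 - 6*m + 10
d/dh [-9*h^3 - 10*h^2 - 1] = h*(-27*h - 20)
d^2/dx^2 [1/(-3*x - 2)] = -18/(3*x + 2)^3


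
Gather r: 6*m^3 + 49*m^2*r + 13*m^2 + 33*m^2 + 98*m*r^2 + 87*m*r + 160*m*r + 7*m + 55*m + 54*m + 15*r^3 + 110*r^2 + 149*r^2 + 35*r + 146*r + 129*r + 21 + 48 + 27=6*m^3 + 46*m^2 + 116*m + 15*r^3 + r^2*(98*m + 259) + r*(49*m^2 + 247*m + 310) + 96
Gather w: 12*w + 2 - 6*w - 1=6*w + 1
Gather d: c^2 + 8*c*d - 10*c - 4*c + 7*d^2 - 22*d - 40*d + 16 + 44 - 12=c^2 - 14*c + 7*d^2 + d*(8*c - 62) + 48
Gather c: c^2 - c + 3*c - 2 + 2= c^2 + 2*c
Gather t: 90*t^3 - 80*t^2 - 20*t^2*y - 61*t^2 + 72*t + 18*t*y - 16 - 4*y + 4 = 90*t^3 + t^2*(-20*y - 141) + t*(18*y + 72) - 4*y - 12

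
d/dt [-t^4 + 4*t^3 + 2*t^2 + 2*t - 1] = -4*t^3 + 12*t^2 + 4*t + 2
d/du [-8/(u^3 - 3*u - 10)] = 24*(u^2 - 1)/(-u^3 + 3*u + 10)^2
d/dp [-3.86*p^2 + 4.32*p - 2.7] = 4.32 - 7.72*p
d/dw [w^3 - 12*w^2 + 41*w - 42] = 3*w^2 - 24*w + 41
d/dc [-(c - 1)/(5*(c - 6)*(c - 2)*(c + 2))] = (2*c^3 - 9*c^2 + 12*c - 20)/(5*(c^6 - 12*c^5 + 28*c^4 + 96*c^3 - 272*c^2 - 192*c + 576))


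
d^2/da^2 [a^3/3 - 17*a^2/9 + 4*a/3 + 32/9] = 2*a - 34/9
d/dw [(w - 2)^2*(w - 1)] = (w - 2)*(3*w - 4)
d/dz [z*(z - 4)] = 2*z - 4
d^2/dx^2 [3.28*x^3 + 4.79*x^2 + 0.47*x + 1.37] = 19.68*x + 9.58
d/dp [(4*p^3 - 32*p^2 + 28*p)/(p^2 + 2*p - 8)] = 4*(p^4 + 4*p^3 - 47*p^2 + 128*p - 56)/(p^4 + 4*p^3 - 12*p^2 - 32*p + 64)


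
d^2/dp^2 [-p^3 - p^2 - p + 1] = -6*p - 2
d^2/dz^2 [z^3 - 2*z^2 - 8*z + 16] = 6*z - 4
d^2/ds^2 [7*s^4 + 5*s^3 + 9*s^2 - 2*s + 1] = 84*s^2 + 30*s + 18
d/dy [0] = 0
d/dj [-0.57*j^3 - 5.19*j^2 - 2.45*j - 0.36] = -1.71*j^2 - 10.38*j - 2.45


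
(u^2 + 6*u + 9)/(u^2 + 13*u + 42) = (u^2 + 6*u + 9)/(u^2 + 13*u + 42)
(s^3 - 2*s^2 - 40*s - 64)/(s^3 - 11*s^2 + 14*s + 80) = (s + 4)/(s - 5)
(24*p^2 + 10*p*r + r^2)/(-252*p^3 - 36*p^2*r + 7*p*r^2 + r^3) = (-4*p - r)/(42*p^2 - p*r - r^2)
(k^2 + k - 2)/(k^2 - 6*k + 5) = (k + 2)/(k - 5)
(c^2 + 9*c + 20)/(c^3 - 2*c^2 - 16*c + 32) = (c + 5)/(c^2 - 6*c + 8)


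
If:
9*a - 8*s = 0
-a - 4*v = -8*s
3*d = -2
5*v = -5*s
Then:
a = 0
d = -2/3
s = 0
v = 0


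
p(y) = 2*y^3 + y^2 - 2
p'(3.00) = 60.00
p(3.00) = 61.00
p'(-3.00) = 48.00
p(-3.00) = -47.00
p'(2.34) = 37.53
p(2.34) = 29.10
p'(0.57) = 3.09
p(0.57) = -1.30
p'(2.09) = 30.39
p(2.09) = 20.63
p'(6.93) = 302.01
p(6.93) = 711.65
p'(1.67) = 20.07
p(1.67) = 10.10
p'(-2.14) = 23.20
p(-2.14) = -17.02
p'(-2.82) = 42.07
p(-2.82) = -38.90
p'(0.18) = 0.55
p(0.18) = -1.96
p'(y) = 6*y^2 + 2*y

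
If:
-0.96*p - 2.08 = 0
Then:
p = -2.17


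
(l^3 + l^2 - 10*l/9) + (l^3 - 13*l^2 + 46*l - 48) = 2*l^3 - 12*l^2 + 404*l/9 - 48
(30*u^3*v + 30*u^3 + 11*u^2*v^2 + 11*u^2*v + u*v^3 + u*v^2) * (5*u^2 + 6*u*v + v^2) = 150*u^5*v + 150*u^5 + 235*u^4*v^2 + 235*u^4*v + 101*u^3*v^3 + 101*u^3*v^2 + 17*u^2*v^4 + 17*u^2*v^3 + u*v^5 + u*v^4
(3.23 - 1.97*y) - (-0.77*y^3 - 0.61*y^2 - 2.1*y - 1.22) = 0.77*y^3 + 0.61*y^2 + 0.13*y + 4.45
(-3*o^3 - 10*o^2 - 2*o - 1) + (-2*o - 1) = -3*o^3 - 10*o^2 - 4*o - 2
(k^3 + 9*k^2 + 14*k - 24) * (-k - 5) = -k^4 - 14*k^3 - 59*k^2 - 46*k + 120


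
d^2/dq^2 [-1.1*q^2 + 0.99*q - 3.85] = -2.20000000000000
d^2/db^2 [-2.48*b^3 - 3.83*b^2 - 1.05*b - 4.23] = -14.88*b - 7.66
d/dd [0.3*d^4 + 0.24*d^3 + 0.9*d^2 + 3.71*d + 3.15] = 1.2*d^3 + 0.72*d^2 + 1.8*d + 3.71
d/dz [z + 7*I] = 1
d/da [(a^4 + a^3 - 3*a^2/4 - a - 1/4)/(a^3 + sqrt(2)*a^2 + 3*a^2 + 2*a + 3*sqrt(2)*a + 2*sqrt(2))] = (4*a^4 + 8*sqrt(2)*a^3 + 16*a^3 + 3*a^2 + 24*sqrt(2)*a^2 + 2*a - 5*sqrt(2) + 2)/(4*(a^4 + 2*sqrt(2)*a^3 + 4*a^3 + 6*a^2 + 8*sqrt(2)*a^2 + 8*a + 8*sqrt(2)*a + 8))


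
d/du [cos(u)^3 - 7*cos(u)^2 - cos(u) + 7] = (-3*cos(u)^2 + 14*cos(u) + 1)*sin(u)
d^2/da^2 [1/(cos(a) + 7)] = (sin(a)^2 + 7*cos(a) + 1)/(cos(a) + 7)^3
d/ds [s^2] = 2*s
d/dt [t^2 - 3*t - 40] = 2*t - 3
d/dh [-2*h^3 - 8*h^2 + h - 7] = -6*h^2 - 16*h + 1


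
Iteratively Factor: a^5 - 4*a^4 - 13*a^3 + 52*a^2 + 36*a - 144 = (a - 3)*(a^4 - a^3 - 16*a^2 + 4*a + 48) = (a - 3)*(a + 3)*(a^3 - 4*a^2 - 4*a + 16) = (a - 3)*(a - 2)*(a + 3)*(a^2 - 2*a - 8) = (a - 4)*(a - 3)*(a - 2)*(a + 3)*(a + 2)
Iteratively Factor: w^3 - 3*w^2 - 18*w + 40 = (w - 5)*(w^2 + 2*w - 8) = (w - 5)*(w - 2)*(w + 4)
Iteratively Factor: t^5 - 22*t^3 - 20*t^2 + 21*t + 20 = (t + 1)*(t^4 - t^3 - 21*t^2 + t + 20) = (t + 1)^2*(t^3 - 2*t^2 - 19*t + 20) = (t - 5)*(t + 1)^2*(t^2 + 3*t - 4) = (t - 5)*(t - 1)*(t + 1)^2*(t + 4)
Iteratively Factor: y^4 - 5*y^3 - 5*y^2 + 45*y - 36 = (y - 4)*(y^3 - y^2 - 9*y + 9) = (y - 4)*(y - 1)*(y^2 - 9) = (y - 4)*(y - 1)*(y + 3)*(y - 3)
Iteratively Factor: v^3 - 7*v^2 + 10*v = (v - 5)*(v^2 - 2*v) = (v - 5)*(v - 2)*(v)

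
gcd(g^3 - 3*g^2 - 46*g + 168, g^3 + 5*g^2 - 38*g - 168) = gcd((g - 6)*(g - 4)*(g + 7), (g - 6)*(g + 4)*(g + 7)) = g^2 + g - 42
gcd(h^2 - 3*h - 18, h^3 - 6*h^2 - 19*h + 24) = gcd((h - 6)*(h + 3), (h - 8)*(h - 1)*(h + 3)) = h + 3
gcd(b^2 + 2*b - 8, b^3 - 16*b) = b + 4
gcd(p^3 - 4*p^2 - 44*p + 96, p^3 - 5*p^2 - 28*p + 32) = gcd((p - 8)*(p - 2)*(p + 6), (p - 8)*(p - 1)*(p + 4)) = p - 8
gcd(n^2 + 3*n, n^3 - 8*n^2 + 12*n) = n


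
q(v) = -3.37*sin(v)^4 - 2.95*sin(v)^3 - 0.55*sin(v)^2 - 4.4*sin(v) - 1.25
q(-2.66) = 0.81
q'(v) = -13.48*sin(v)^3*cos(v) - 8.85*sin(v)^2*cos(v) - 1.1*sin(v)*cos(v) - 4.4*cos(v)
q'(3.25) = 4.34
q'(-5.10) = -8.96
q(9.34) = -1.63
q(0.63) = -5.04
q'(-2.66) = 3.94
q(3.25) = -0.78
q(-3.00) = -0.63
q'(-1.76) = -0.17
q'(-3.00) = 4.34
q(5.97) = 0.11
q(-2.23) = 2.03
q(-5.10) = -10.61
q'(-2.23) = 1.47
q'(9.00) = 6.65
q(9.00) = -3.46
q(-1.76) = 2.20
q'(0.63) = -8.79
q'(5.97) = -4.29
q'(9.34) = 4.55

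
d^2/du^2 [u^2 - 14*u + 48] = 2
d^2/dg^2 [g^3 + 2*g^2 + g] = 6*g + 4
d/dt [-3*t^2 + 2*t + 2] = 2 - 6*t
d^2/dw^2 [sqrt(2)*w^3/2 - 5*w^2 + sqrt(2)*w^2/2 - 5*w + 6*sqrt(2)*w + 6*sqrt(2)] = 3*sqrt(2)*w - 10 + sqrt(2)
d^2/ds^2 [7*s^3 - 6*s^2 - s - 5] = 42*s - 12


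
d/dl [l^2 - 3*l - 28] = 2*l - 3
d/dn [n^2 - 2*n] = 2*n - 2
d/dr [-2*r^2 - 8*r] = -4*r - 8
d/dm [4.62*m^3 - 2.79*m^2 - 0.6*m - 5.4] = 13.86*m^2 - 5.58*m - 0.6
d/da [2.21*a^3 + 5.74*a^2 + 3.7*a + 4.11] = 6.63*a^2 + 11.48*a + 3.7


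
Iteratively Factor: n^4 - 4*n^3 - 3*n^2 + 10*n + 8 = (n + 1)*(n^3 - 5*n^2 + 2*n + 8) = (n - 4)*(n + 1)*(n^2 - n - 2) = (n - 4)*(n + 1)^2*(n - 2)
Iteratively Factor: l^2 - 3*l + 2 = (l - 1)*(l - 2)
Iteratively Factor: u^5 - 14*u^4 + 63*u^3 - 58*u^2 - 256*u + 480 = (u - 4)*(u^4 - 10*u^3 + 23*u^2 + 34*u - 120) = (u - 4)*(u + 2)*(u^3 - 12*u^2 + 47*u - 60) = (u - 5)*(u - 4)*(u + 2)*(u^2 - 7*u + 12) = (u - 5)*(u - 4)^2*(u + 2)*(u - 3)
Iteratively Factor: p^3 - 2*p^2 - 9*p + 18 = (p - 2)*(p^2 - 9) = (p - 3)*(p - 2)*(p + 3)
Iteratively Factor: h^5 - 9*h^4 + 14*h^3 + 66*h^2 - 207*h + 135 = (h - 3)*(h^4 - 6*h^3 - 4*h^2 + 54*h - 45) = (h - 5)*(h - 3)*(h^3 - h^2 - 9*h + 9) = (h - 5)*(h - 3)*(h + 3)*(h^2 - 4*h + 3) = (h - 5)*(h - 3)*(h - 1)*(h + 3)*(h - 3)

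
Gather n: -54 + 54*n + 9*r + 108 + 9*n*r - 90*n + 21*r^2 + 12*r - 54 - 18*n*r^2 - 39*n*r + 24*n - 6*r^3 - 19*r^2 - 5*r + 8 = n*(-18*r^2 - 30*r - 12) - 6*r^3 + 2*r^2 + 16*r + 8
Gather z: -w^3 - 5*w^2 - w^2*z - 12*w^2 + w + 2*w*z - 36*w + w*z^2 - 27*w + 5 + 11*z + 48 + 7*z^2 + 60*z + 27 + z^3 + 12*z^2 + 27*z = -w^3 - 17*w^2 - 62*w + z^3 + z^2*(w + 19) + z*(-w^2 + 2*w + 98) + 80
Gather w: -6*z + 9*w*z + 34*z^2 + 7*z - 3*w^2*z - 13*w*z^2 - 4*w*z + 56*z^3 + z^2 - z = -3*w^2*z + w*(-13*z^2 + 5*z) + 56*z^3 + 35*z^2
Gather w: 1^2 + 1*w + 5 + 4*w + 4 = 5*w + 10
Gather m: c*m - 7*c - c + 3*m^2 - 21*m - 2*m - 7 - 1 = -8*c + 3*m^2 + m*(c - 23) - 8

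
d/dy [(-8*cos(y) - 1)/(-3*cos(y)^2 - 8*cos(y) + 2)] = 6*(4*cos(y)^2 + cos(y) + 4)*sin(y)/(-3*sin(y)^2 + 8*cos(y) + 1)^2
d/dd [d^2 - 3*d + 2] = 2*d - 3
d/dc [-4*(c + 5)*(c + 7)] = -8*c - 48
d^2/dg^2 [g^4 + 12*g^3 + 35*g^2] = 12*g^2 + 72*g + 70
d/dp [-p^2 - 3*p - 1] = -2*p - 3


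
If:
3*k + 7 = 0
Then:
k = -7/3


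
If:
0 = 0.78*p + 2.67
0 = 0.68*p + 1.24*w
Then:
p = -3.42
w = 1.88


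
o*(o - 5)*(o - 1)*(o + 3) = o^4 - 3*o^3 - 13*o^2 + 15*o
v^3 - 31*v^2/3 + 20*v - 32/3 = (v - 8)*(v - 4/3)*(v - 1)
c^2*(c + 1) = c^3 + c^2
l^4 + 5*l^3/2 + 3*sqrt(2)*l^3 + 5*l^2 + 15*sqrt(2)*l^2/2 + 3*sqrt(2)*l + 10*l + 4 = (l + 1/2)*(l + 2)*(l + sqrt(2))*(l + 2*sqrt(2))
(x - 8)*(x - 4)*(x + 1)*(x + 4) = x^4 - 7*x^3 - 24*x^2 + 112*x + 128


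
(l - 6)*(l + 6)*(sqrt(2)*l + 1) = sqrt(2)*l^3 + l^2 - 36*sqrt(2)*l - 36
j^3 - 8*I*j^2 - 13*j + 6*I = (j - 6*I)*(j - I)^2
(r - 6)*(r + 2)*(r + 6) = r^3 + 2*r^2 - 36*r - 72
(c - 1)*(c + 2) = c^2 + c - 2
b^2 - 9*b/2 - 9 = (b - 6)*(b + 3/2)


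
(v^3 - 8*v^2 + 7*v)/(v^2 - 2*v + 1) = v*(v - 7)/(v - 1)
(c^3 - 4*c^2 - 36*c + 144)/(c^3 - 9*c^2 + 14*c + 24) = (c + 6)/(c + 1)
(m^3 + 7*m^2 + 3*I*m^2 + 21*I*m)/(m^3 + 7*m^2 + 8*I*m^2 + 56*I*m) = (m + 3*I)/(m + 8*I)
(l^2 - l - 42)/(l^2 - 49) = (l + 6)/(l + 7)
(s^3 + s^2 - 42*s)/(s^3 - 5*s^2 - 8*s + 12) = s*(s + 7)/(s^2 + s - 2)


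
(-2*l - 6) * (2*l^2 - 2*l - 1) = -4*l^3 - 8*l^2 + 14*l + 6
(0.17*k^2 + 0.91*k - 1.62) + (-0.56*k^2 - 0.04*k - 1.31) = -0.39*k^2 + 0.87*k - 2.93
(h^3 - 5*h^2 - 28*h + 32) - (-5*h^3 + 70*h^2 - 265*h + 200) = 6*h^3 - 75*h^2 + 237*h - 168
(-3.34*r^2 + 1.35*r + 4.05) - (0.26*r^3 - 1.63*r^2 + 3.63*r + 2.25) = -0.26*r^3 - 1.71*r^2 - 2.28*r + 1.8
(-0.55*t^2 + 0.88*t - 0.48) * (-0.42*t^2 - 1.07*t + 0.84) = 0.231*t^4 + 0.2189*t^3 - 1.202*t^2 + 1.2528*t - 0.4032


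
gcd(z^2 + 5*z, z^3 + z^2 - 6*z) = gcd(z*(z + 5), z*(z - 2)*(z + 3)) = z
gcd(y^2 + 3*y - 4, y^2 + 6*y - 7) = y - 1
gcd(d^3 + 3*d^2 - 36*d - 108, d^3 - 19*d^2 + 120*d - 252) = d - 6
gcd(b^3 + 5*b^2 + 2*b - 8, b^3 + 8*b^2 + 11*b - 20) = b^2 + 3*b - 4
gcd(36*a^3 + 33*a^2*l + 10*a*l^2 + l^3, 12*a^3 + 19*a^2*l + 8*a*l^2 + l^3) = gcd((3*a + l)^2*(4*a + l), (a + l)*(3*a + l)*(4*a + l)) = 12*a^2 + 7*a*l + l^2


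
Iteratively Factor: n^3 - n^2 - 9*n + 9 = (n + 3)*(n^2 - 4*n + 3) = (n - 1)*(n + 3)*(n - 3)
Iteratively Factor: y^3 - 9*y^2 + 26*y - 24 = (y - 3)*(y^2 - 6*y + 8) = (y - 4)*(y - 3)*(y - 2)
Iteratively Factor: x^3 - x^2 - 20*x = (x - 5)*(x^2 + 4*x) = x*(x - 5)*(x + 4)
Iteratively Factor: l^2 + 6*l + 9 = (l + 3)*(l + 3)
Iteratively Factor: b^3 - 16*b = (b)*(b^2 - 16) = b*(b - 4)*(b + 4)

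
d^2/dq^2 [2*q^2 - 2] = 4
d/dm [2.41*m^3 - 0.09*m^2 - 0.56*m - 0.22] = 7.23*m^2 - 0.18*m - 0.56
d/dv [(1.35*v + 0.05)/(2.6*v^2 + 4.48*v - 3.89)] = (3.51*v^2 + 6.048*v - (1.35*v + 0.05)*(5.2*v + 4.48) - 5.2515)/(2.6*v^2 + 4.48*v - 3.89)^2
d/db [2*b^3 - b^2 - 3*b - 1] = 6*b^2 - 2*b - 3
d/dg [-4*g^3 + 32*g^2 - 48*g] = -12*g^2 + 64*g - 48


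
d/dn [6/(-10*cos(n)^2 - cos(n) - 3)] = -6*(20*cos(n) + 1)*sin(n)/(10*cos(n)^2 + cos(n) + 3)^2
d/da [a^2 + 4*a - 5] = 2*a + 4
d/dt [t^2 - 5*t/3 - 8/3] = 2*t - 5/3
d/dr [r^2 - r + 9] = 2*r - 1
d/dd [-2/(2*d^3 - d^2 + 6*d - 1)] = 4*(3*d^2 - d + 3)/(2*d^3 - d^2 + 6*d - 1)^2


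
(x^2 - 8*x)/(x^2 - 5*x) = (x - 8)/(x - 5)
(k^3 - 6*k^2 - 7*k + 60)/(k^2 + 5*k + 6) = (k^2 - 9*k + 20)/(k + 2)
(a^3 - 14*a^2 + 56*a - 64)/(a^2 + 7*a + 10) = (a^3 - 14*a^2 + 56*a - 64)/(a^2 + 7*a + 10)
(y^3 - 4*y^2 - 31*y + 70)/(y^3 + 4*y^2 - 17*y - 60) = (y^2 - 9*y + 14)/(y^2 - y - 12)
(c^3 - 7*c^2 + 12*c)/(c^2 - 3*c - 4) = c*(c - 3)/(c + 1)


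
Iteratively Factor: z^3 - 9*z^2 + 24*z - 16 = (z - 4)*(z^2 - 5*z + 4) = (z - 4)^2*(z - 1)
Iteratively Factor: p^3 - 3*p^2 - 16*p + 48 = (p - 4)*(p^2 + p - 12) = (p - 4)*(p - 3)*(p + 4)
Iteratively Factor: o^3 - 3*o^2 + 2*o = (o - 1)*(o^2 - 2*o) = (o - 2)*(o - 1)*(o)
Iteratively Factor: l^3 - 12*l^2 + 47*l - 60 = (l - 3)*(l^2 - 9*l + 20) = (l - 5)*(l - 3)*(l - 4)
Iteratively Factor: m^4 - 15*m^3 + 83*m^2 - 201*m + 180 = (m - 3)*(m^3 - 12*m^2 + 47*m - 60) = (m - 3)^2*(m^2 - 9*m + 20) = (m - 5)*(m - 3)^2*(m - 4)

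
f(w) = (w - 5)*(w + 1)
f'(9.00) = 14.00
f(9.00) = 40.00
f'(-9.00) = -22.00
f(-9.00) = 112.00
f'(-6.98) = -17.96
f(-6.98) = 71.64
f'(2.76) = 1.52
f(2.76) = -8.42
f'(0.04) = -3.92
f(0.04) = -5.16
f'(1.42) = -1.16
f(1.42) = -8.66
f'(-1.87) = -7.74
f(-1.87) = 5.98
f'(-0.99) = -5.98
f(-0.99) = -0.06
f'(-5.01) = -14.02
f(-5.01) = 40.14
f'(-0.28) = -4.56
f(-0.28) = -3.80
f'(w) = 2*w - 4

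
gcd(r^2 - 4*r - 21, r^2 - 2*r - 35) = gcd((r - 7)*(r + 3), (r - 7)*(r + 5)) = r - 7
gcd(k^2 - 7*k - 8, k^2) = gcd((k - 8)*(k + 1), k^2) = 1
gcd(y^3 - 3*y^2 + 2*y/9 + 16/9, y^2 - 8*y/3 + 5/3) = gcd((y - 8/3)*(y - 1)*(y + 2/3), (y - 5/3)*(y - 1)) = y - 1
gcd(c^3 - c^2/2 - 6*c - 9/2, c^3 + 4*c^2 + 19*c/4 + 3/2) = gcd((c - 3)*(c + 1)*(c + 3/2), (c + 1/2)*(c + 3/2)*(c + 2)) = c + 3/2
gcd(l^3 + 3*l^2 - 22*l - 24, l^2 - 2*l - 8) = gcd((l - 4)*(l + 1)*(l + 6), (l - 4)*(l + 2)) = l - 4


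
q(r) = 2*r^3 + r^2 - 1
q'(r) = 6*r^2 + 2*r = 2*r*(3*r + 1)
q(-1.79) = -9.27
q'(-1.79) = 15.64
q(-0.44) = -0.98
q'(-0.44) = 0.28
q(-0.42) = -0.97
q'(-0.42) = 0.22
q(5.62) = 385.59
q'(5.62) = 200.75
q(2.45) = 34.41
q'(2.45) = 40.92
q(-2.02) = -13.40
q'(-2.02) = 20.44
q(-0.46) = -0.98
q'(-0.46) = 0.35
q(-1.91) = -11.29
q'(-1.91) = 18.07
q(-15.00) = -6526.00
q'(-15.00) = 1320.00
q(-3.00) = -46.00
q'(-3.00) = 48.00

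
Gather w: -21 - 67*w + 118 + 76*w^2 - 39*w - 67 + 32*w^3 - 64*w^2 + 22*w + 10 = 32*w^3 + 12*w^2 - 84*w + 40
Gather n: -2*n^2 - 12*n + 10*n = -2*n^2 - 2*n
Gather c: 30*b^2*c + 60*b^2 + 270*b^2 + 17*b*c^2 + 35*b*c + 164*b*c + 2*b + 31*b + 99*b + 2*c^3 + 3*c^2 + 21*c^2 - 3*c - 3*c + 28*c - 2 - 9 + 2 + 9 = 330*b^2 + 132*b + 2*c^3 + c^2*(17*b + 24) + c*(30*b^2 + 199*b + 22)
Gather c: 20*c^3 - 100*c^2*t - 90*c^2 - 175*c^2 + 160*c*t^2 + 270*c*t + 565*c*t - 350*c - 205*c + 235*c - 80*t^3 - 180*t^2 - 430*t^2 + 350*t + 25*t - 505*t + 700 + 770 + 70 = 20*c^3 + c^2*(-100*t - 265) + c*(160*t^2 + 835*t - 320) - 80*t^3 - 610*t^2 - 130*t + 1540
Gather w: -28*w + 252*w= 224*w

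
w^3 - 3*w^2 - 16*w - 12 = (w - 6)*(w + 1)*(w + 2)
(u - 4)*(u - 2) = u^2 - 6*u + 8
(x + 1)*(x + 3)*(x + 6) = x^3 + 10*x^2 + 27*x + 18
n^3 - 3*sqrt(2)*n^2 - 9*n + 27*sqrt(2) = (n - 3)*(n + 3)*(n - 3*sqrt(2))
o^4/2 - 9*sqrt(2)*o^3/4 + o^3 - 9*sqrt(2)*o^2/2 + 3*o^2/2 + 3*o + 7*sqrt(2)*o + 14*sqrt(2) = (o/2 + 1)*(o - 7*sqrt(2)/2)*(o - 2*sqrt(2))*(o + sqrt(2))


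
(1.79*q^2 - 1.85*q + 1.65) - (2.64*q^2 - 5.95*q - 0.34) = -0.85*q^2 + 4.1*q + 1.99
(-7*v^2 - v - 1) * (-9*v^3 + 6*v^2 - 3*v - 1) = 63*v^5 - 33*v^4 + 24*v^3 + 4*v^2 + 4*v + 1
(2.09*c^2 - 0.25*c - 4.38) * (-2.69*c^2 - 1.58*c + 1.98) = -5.6221*c^4 - 2.6297*c^3 + 16.3154*c^2 + 6.4254*c - 8.6724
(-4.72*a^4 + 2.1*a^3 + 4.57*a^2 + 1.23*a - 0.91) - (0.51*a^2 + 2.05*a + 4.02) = -4.72*a^4 + 2.1*a^3 + 4.06*a^2 - 0.82*a - 4.93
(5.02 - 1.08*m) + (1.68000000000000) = 6.7 - 1.08*m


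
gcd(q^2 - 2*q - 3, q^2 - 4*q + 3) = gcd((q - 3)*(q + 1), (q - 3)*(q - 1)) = q - 3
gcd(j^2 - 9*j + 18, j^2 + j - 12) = j - 3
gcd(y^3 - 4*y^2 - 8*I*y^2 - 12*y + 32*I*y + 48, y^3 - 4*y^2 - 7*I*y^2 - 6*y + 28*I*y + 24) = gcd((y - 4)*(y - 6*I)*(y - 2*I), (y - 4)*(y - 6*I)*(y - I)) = y^2 + y*(-4 - 6*I) + 24*I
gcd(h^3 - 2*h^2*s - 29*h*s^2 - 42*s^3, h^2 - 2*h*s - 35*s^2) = -h + 7*s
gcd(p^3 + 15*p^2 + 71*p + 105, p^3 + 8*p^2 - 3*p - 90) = p + 5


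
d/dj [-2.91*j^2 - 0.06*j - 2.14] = -5.82*j - 0.06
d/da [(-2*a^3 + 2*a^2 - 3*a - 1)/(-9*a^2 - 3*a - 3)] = (6*a^4 + 4*a^3 - 5*a^2 - 10*a + 2)/(3*(9*a^4 + 6*a^3 + 7*a^2 + 2*a + 1))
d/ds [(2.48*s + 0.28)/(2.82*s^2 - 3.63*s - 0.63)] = (6.9936*s^2 - 9.0024*s - (2.48*s + 0.28)*(5.64*s - 3.63) - 1.5624)/(-2.82*s^2 + 3.63*s + 0.63)^2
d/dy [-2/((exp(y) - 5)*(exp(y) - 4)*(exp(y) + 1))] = ((exp(y) - 5)*(exp(y) - 4) + (exp(y) - 5)*(exp(y) + 1) + (exp(y) - 4)*(exp(y) + 1))/(2*(exp(y) - 5)^2*(exp(y) - 4)^2*cosh(y/2)^2)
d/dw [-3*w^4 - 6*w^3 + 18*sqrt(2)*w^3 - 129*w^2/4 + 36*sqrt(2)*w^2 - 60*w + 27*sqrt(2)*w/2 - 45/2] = -12*w^3 - 18*w^2 + 54*sqrt(2)*w^2 - 129*w/2 + 72*sqrt(2)*w - 60 + 27*sqrt(2)/2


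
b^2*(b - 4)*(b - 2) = b^4 - 6*b^3 + 8*b^2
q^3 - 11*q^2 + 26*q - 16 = (q - 8)*(q - 2)*(q - 1)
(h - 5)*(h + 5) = h^2 - 25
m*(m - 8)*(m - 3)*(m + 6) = m^4 - 5*m^3 - 42*m^2 + 144*m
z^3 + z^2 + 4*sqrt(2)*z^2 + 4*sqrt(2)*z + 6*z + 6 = (z + 1)*(z + sqrt(2))*(z + 3*sqrt(2))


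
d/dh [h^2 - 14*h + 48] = 2*h - 14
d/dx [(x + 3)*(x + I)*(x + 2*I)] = 3*x^2 + 6*x*(1 + I) - 2 + 9*I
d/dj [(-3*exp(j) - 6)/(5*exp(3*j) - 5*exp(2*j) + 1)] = (15*(exp(j) + 2)*(3*exp(j) - 2)*exp(j) - 15*exp(3*j) + 15*exp(2*j) - 3)*exp(j)/(5*exp(3*j) - 5*exp(2*j) + 1)^2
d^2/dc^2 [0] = 0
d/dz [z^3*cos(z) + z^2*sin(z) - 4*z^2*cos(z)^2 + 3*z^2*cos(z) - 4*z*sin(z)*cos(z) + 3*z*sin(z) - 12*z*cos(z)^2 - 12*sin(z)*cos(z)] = -z^3*sin(z) - 3*z^2*sin(z) + 4*z^2*sin(2*z) + 4*z^2*cos(z) + 2*z*sin(z) + 12*z*sin(2*z) + 9*z*cos(z) - 8*z*cos(2*z) - 4*z + 3*sin(z) - 2*sin(2*z) - 18*cos(2*z) - 6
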